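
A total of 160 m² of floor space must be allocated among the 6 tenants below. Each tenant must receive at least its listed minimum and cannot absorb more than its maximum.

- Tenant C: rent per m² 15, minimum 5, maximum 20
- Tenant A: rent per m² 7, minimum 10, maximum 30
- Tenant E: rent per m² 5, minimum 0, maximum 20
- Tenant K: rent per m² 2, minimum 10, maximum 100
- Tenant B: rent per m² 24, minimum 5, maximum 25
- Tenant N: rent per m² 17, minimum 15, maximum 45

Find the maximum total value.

Meeting every minimum uses 5+10+0+10+5+15 = 45 m², leaving 115.
Rank by rent per m²: Tenant B 24 > Tenant N 17 > Tenant C 15 > Tenant A 7 > Tenant E 5 > Tenant K 2.
Give Tenant B 20 more to hit its cap of 25 → 95 left.
Tenant N takes 30 more to reach its cap of 45 → 65 left.
Tenant C: +15 to 20 (cap) → 50 left.
Tenant A takes 20 more to reach its cap of 30 → 30 left.
Give Tenant E 20 more to hit its cap of 20 → 10 left.
Only 10 left; Tenant K takes them to reach 20.
Total = 15×20 + 7×30 + 5×20 + 2×20 + 24×25 + 17×45 = 2015.

2015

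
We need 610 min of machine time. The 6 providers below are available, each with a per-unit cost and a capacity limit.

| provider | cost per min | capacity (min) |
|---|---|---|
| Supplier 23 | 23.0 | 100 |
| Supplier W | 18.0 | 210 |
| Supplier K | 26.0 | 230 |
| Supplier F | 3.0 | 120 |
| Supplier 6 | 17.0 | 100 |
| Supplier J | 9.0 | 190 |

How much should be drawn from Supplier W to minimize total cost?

200

Cheapest first:
Supplier F (3.0): use full 120 ; 490 min to go.
Supplier J at 9.0: take all 190 min ; 300 still needed.
Supplier 6 at 17.0: take all 100 min ; 200 still needed.
Supplier W at 18.0: take 200 of its 210 ; requirement met.
Supplier 23, Supplier K: unused.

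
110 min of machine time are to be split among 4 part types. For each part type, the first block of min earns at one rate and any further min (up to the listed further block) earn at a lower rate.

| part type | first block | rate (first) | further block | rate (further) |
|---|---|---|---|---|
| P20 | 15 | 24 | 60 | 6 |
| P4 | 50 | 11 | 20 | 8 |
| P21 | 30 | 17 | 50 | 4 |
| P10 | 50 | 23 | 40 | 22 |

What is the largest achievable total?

Rank every tier by rate: P20/tier1 24 > P10/tier1 23 > P10/tier2 22 > P21/tier1 17 > P4/tier1 11 > P4/tier2 8 > P20/tier2 6 > P21/tier2 4.
P20/tier1 (24): +15 ; 95 left.
P10/tier1 (23): +50 ; 45 left.
Fill P10 tier2 block (40 at 22) ; 5 left.
5 remain; put them into P21 tier1 at 17.
Total = 24×15 + 23×50 + 22×40 + 17×5 = 2475.

2475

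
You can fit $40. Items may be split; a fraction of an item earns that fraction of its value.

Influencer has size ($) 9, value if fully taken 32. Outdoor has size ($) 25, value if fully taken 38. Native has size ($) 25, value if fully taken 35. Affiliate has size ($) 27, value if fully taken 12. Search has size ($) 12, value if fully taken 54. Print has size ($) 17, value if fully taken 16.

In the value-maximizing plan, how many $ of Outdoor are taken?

19

Sort by value density: Search 54/12≈4.5, Influencer 32/9≈3.56, Outdoor 38/25≈1.52, Native 35/25≈1.4, Print 16/17≈0.941, Affiliate 12/27≈0.444.
Take all of Search (12 $, value 54) → 28 $ left.
Influencer: take in full, 9 $ for value 32 → 19 left.
Only 19 $ remain; take 19/25 of Outdoor for value 38×19/25 = 28.88.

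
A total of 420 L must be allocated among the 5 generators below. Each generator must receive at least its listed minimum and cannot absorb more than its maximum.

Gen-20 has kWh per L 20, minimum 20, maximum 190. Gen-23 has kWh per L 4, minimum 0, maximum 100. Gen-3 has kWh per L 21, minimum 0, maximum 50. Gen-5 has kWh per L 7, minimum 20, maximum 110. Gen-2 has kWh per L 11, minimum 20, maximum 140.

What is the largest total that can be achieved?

6670

Meeting every minimum uses 20+0+0+20+20 = 60 L, leaving 360.
Highest kWh per L first: Gen-3 21 > Gen-20 20 > Gen-2 11 > Gen-5 7 > Gen-23 4.
Gen-3 takes 50 more to reach its cap of 50 ; 310 left.
Gen-20 takes 170 more to reach its cap of 190 ; 140 left.
Gen-2: +120 to 140 (cap) ; 20 left.
Gen-5: +20 (room for 90) → 40. Pool exhausted.
Total = 20×190 + 21×50 + 7×40 + 11×140 = 6670.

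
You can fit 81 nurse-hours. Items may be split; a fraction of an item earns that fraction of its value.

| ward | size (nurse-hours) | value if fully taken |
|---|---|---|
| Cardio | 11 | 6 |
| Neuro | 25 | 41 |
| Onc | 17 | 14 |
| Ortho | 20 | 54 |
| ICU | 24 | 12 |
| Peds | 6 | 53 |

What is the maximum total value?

Best value per unit of size first: Peds 53/6≈8.83, Ortho 54/20≈2.7, Neuro 41/25≈1.64, Onc 14/17≈0.824, Cardio 6/11≈0.545, ICU 12/24≈0.5.
Take all of Peds (6 nurse-hours, value 53) → 75 nurse-hours left.
Ortho: take in full, 20 nurse-hours for value 54 → 55 left.
Take all of Neuro (25 nurse-hours, value 41) → 30 nurse-hours left.
All 17 nurse-hours of Onc fit (value 14) → 13 remain.
All 11 nurse-hours of Cardio fit (value 6) → 2 remain.
Only 2 nurse-hours remain; take 2/24 of ICU for value 12×2/24 = 1.
Total value = 169.

169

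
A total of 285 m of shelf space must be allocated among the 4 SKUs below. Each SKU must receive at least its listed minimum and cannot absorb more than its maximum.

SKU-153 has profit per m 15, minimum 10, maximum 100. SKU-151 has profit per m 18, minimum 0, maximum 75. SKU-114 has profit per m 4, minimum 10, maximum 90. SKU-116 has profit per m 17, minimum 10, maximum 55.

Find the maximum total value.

4005

Meeting every minimum uses 10+0+10+10 = 30 m, leaving 255.
Order the SKUs by profit per m: SKU-151 18 > SKU-116 17 > SKU-153 15 > SKU-114 4.
SKU-151 takes 75 more to reach its cap of 75 → 180 left.
SKU-116 takes 45 more to reach its cap of 55 → 135 left.
SKU-153 takes 90 more to reach its cap of 100 → 45 left.
Only 45 left; SKU-114 takes them to reach 55.
Total = 15×100 + 18×75 + 4×55 + 17×55 = 4005.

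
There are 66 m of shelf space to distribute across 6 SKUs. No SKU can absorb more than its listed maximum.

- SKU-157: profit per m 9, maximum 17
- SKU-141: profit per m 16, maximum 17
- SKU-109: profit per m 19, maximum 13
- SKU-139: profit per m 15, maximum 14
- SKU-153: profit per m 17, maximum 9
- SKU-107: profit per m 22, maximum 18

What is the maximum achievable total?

1203

Highest profit per m first: SKU-107 22 > SKU-109 19 > SKU-153 17 > SKU-141 16 > SKU-139 15 > SKU-157 9.
Give SKU-107 18 to hit its cap of 18 ; 48 left.
SKU-109 takes 13 to reach its cap of 13 ; 35 left.
SKU-153: +9 to 9 (cap) ; 26 left.
Give SKU-141 17 to hit its cap of 17 ; 9 left.
SKU-139: +9 (room for 14) → 9. Pool exhausted.
Total = 16×17 + 19×13 + 15×9 + 17×9 + 22×18 = 1203.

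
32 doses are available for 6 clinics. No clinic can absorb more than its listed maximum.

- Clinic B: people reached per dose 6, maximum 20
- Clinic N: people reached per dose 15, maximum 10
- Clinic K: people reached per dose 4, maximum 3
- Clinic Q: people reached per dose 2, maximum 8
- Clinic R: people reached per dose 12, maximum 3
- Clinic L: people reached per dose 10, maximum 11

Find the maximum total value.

Rank by people reached per dose: Clinic N 15 > Clinic R 12 > Clinic L 10 > Clinic B 6 > Clinic K 4 > Clinic Q 2.
Clinic N: +10 to 10 (cap) ; 22 left.
Clinic R: +3 to 3 (cap) ; 19 left.
Give Clinic L 11 to hit its cap of 11 ; 8 left.
Only 8 left; Clinic B takes them to reach 8.
Total = 6×8 + 15×10 + 12×3 + 10×11 = 344.

344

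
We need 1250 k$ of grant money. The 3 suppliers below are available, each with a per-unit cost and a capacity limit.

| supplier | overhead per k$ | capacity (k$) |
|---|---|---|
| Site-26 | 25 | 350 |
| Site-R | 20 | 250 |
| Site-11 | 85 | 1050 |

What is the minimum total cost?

Fill from the cheapest supplier first.
Site-R at 20: take all 250 k$ ; 1000 still needed.
Take 350 from Site-26 at 25 ; need 650 more.
Take 650 from Site-11 at 85 to finish.
Cost = 250×20 + 350×25 + 650×85 = 69000.

69000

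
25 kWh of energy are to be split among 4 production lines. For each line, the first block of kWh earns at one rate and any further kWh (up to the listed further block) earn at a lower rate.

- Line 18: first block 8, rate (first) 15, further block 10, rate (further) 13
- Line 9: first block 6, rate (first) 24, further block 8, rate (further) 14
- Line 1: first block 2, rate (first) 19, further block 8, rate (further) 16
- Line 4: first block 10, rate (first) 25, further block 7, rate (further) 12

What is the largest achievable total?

Rank every tier by rate: Line 4/first 25 > Line 9/first 24 > Line 1/first 19 > Line 1/second 16 > Line 18/first 15 > Line 9/second 14 > Line 18/second 13 > Line 4/second 12.
Line 4/first (25): +10 → 15 left.
Line 9/first (24): +6 → 9 left.
Line 1 first at 19: fill all 2 → 7 left.
Line 1/second: +7 of 8 at 16; pool empty.
Total = 25×10 + 24×6 + 19×2 + 16×7 = 544.

544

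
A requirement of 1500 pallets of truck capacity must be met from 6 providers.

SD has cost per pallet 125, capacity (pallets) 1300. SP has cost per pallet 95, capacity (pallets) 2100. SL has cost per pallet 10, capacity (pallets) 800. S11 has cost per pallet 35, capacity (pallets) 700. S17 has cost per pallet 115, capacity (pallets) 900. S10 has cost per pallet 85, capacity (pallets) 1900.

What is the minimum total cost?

Fill from the cheapest provider first.
SL (10): use full 800 ; 700 pallets to go.
S11 at 35: take all 700 pallets ; 0 still needed.
S10, SP, S17, SD: unused.
Cost = 800×10 + 700×35 = 32500.

32500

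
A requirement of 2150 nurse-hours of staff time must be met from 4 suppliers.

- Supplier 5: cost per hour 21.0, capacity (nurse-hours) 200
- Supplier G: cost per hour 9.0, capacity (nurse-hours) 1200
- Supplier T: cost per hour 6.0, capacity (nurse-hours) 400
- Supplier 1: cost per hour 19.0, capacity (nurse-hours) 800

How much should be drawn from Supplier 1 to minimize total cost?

550

Cheapest first:
Take 400 from Supplier T at 6.0 → need 1750 more.
Supplier G (9.0): use full 1200 → 550 nurse-hours to go.
Supplier 1 (19.0): take the remaining 550 → done.
Supplier 5: unused.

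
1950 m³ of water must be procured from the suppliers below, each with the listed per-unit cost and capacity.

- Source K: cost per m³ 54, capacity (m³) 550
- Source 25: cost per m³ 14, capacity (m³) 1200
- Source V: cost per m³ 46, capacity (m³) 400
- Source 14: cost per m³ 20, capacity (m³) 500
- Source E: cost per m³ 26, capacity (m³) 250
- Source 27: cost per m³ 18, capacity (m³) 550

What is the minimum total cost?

30700

Cheapest first:
Source 25 at 14: take all 1200 m³ ; 750 still needed.
Source 27 (18): use full 550 ; 200 m³ to go.
Source 14 at 20: take 200 of its 500 ; requirement met.
Source E, Source V, Source K: unused.
Cost = 1200×14 + 550×18 + 200×20 = 30700.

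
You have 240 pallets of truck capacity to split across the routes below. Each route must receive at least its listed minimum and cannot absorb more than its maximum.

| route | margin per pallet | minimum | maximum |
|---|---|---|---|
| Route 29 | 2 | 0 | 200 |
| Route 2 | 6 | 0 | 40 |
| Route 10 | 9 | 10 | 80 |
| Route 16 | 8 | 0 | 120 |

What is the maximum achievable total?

Meeting every minimum uses 0+0+10+0 = 10 pallets, leaving 230.
Highest margin per pallet first: Route 10 9 > Route 16 8 > Route 2 6 > Route 29 2.
Route 10 takes 70 more to reach its cap of 80 — 160 left.
Route 16 takes 120 more to reach its cap of 120 — 40 left.
Give Route 2 40 more to hit its cap of 40 — 0 left.
Total = 6×40 + 9×80 + 8×120 = 1920.

1920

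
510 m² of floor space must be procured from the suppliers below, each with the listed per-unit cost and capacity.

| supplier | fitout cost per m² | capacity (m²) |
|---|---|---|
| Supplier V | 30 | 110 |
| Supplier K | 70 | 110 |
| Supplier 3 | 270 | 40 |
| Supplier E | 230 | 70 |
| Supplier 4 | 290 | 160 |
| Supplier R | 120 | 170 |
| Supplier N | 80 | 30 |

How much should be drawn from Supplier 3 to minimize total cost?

Use suppliers in increasing cost order.
Supplier V (30): use full 110 ; 400 m² to go.
Supplier K at 70: take all 110 m² ; 290 still needed.
Supplier N (80): use full 30 ; 260 m² to go.
Supplier R at 120: take all 170 m² ; 90 still needed.
Take 70 from Supplier E at 230 ; need 20 more.
Take 20 from Supplier 3 at 270 to finish.
Supplier 4: unused.

20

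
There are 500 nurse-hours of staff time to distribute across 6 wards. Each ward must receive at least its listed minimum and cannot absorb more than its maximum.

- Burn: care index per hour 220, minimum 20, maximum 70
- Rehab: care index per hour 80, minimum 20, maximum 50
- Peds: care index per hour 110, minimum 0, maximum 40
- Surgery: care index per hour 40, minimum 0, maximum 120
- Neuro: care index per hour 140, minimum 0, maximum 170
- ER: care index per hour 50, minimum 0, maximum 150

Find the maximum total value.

Meeting every minimum uses 20+20+0+0+0+0 = 40 nurse-hours, leaving 460.
Highest care index per hour first: Burn 220 > Neuro 140 > Peds 110 > Rehab 80 > ER 50 > Surgery 40.
Burn takes 50 more to reach its cap of 70 ; 410 left.
Neuro: +170 to 170 (cap) ; 240 left.
Peds: +40 to 40 (cap) ; 200 left.
Rehab: +30 to 50 (cap) ; 170 left.
ER takes 150 more to reach its cap of 150 ; 20 left.
Only 20 left; Surgery takes them to reach 20.
Total = 220×70 + 80×50 + 110×40 + 40×20 + 140×170 + 50×150 = 55900.

55900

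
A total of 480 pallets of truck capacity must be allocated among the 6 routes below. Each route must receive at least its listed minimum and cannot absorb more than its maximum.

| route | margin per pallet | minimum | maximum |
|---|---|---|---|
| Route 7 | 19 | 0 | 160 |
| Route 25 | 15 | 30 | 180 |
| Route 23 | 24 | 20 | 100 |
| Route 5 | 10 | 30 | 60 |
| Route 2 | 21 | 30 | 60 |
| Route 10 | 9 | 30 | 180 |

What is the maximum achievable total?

Meeting every minimum uses 0+30+20+30+30+30 = 140 pallets, leaving 340.
Highest margin per pallet first: Route 23 24 > Route 2 21 > Route 7 19 > Route 25 15 > Route 5 10 > Route 10 9.
Route 23: +80 to 100 (cap) ; 260 left.
Route 2 takes 30 more to reach its cap of 60 ; 230 left.
Route 7: +160 to 160 (cap) ; 70 left.
Route 25 has room for 150 more but only 70 remain, so it gets 100.
Total = 19×160 + 15×100 + 24×100 + 10×30 + 21×60 + 9×30 = 8770.

8770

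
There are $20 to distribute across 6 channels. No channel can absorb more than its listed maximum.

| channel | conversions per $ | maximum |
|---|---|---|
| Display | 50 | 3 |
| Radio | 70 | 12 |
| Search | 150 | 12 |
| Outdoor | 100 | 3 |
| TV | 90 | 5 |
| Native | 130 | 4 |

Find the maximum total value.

2710

Rank by conversions per $: Search 150 > Native 130 > Outdoor 100 > TV 90 > Radio 70 > Display 50.
Search takes 12 to reach its cap of 12 — 8 left.
Native: +4 to 4 (cap) — 4 left.
Outdoor: +3 to 3 (cap) — 1 left.
Only 1 left; TV takes them to reach 1.
Total = 150×12 + 100×3 + 90×1 + 130×4 = 2710.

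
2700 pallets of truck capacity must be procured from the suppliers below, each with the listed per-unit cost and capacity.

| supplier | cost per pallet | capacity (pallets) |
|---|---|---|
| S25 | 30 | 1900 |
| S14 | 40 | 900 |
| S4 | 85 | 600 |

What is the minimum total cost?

89000

Cheapest first:
S25 at 30: take all 1900 pallets ; 800 still needed.
Take 800 from S14 at 40 to finish.
S4: unused.
Cost = 1900×30 + 800×40 = 89000.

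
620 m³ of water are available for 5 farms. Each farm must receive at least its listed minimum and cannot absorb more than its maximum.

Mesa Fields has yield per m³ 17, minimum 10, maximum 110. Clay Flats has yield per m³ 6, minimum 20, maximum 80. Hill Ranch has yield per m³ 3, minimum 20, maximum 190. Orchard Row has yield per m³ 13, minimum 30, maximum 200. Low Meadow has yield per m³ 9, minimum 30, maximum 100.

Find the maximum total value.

Meeting every minimum uses 10+20+20+30+30 = 110 m³, leaving 510.
Order the farms by yield per m³: Mesa Fields 17 > Orchard Row 13 > Low Meadow 9 > Clay Flats 6 > Hill Ranch 3.
Give Mesa Fields 100 more to hit its cap of 110 → 410 left.
Orchard Row takes 170 more to reach its cap of 200 → 240 left.
Give Low Meadow 70 more to hit its cap of 100 → 170 left.
Clay Flats takes 60 more to reach its cap of 80 → 110 left.
Hill Ranch has room for 170 more but only 110 remain, so it gets 130.
Total = 17×110 + 6×80 + 3×130 + 13×200 + 9×100 = 6240.

6240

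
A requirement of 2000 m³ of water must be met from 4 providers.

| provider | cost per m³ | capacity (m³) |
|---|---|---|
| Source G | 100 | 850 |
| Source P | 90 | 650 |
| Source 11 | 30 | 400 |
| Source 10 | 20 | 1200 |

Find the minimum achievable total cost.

72000

Cheapest first:
Source 10 (20): use full 1200 → 800 m³ to go.
Source 11 at 30: take all 400 m³ → 400 still needed.
Source P (90): take the remaining 400 → done.
Source G: unused.
Cost = 1200×20 + 400×30 + 400×90 = 72000.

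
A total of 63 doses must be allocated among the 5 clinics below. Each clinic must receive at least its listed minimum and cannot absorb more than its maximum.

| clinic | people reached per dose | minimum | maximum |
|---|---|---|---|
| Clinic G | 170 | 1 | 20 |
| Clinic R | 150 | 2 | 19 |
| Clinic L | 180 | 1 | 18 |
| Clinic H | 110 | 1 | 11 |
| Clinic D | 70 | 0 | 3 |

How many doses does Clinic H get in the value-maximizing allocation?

Meeting every minimum uses 1+2+1+1+0 = 5 doses, leaving 58.
Highest people reached per dose first: Clinic L 180 > Clinic G 170 > Clinic R 150 > Clinic H 110 > Clinic D 70.
Give Clinic L 17 more to hit its cap of 18 — 41 left.
Give Clinic G 19 more to hit its cap of 20 — 22 left.
Give Clinic R 17 more to hit its cap of 19 — 5 left.
Clinic H: +5 (room for 10) → 6. Pool exhausted.

6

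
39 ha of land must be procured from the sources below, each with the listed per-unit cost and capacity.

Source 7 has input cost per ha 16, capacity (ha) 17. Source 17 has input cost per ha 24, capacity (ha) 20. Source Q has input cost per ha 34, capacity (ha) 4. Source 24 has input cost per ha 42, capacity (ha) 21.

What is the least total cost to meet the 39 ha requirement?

Use sources in increasing cost order.
Source 7 at 16: take all 17 ha ; 22 still needed.
Take 20 from Source 17 at 24 ; need 2 more.
Source Q (34): take the remaining 2 ; done.
Source 24: unused.
Cost = 17×16 + 20×24 + 2×34 = 820.

820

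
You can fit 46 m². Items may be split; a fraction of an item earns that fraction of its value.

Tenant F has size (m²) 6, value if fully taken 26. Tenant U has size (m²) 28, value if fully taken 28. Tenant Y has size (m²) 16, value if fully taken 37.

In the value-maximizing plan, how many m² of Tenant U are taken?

Rank by value-to-size ratio: Tenant F 26/6≈4.33, Tenant Y 37/16≈2.31, Tenant U 28/28≈1.
All 6 m² of Tenant F fit (value 26) → 40 remain.
All 16 m² of Tenant Y fit (value 37) → 24 remain.
Fill the last 24 m² with part of Tenant U: 24/28 of it earns 24.

24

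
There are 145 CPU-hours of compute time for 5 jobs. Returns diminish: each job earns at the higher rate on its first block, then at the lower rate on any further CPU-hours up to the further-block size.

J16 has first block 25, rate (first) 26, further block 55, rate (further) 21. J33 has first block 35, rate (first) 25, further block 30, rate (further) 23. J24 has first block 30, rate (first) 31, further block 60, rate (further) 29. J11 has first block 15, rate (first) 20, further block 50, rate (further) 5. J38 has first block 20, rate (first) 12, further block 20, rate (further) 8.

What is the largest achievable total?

Treat each block as its own option and order by rate: J24/T1 31 > J24/T2 29 > J16/T1 26 > J33/T1 25 > J33/T2 23 > J16/T2 21 > J11/T1 20 > J38/T1 12 > J38/T2 8 > J11/T2 5.
J24 T1 at 31: fill all 30 → 115 left.
J24 T2 at 29: fill all 60 → 55 left.
J16/T1 (26): +25 → 30 left.
J33 T1 at 25: only 30 left, fill 30.
Total = 31×30 + 29×60 + 26×25 + 25×30 = 4070.

4070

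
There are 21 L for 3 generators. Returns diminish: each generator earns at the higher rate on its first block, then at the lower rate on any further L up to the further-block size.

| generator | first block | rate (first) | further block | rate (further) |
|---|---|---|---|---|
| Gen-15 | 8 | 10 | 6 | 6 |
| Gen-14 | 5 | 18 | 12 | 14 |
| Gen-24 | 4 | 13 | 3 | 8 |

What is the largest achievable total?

310

Treat each block as its own option and order by rate: Gen-14/first 18 > Gen-14/second 14 > Gen-24/first 13 > Gen-15/first 10 > Gen-24/second 8 > Gen-15/second 6.
Fill Gen-14 first block (5 at 18) ; 16 left.
Gen-14/second (14): +12 ; 4 left.
Gen-24/first (13): +4 ; 0 left.
Total = 18×5 + 14×12 + 13×4 = 310.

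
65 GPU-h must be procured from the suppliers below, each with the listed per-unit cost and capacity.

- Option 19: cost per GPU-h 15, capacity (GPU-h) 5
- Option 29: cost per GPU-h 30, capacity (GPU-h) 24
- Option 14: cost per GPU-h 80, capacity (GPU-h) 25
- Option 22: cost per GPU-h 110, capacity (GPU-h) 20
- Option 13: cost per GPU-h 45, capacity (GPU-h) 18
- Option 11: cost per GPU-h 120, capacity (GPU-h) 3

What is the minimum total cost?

Use suppliers in increasing cost order.
Option 19 (15): use full 5 — 60 GPU-h to go.
Option 29 (30): use full 24 — 36 GPU-h to go.
Option 13 (45): use full 18 — 18 GPU-h to go.
Take 18 from Option 14 at 80 to finish.
Option 22, Option 11: unused.
Cost = 5×15 + 24×30 + 18×45 + 18×80 = 3045.

3045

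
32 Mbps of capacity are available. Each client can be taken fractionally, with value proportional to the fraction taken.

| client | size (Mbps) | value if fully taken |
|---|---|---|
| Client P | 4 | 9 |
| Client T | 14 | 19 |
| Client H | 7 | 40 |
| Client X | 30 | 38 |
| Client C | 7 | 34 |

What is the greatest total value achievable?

Best value per unit of size first: Client H 40/7≈5.71, Client C 34/7≈4.86, Client P 9/4≈2.25, Client T 19/14≈1.36, Client X 38/30≈1.27.
All 7 Mbps of Client H fit (value 40) → 25 remain.
All 7 Mbps of Client C fit (value 34) → 18 remain.
All 4 Mbps of Client P fit (value 9) → 14 remain.
Take all of Client T (14 Mbps, value 19) → 0 Mbps left.
Total value = 102.

102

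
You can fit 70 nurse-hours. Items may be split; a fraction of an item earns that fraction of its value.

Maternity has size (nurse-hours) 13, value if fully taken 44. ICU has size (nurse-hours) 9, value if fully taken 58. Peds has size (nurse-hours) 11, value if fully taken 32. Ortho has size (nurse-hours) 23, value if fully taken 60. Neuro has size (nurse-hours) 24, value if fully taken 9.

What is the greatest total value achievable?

199.25

Rank by value-to-size ratio: ICU 58/9≈6.44, Maternity 44/13≈3.38, Peds 32/11≈2.91, Ortho 60/23≈2.61, Neuro 9/24≈0.375.
ICU: take in full, 9 nurse-hours for value 58 — 61 left.
Take all of Maternity (13 nurse-hours, value 44) — 48 nurse-hours left.
Take all of Peds (11 nurse-hours, value 32) — 37 nurse-hours left.
Take all of Ortho (23 nurse-hours, value 60) — 14 nurse-hours left.
Fill the last 14 nurse-hours with part of Neuro: 14/24 of it earns 5.25.
Total value = 199.25.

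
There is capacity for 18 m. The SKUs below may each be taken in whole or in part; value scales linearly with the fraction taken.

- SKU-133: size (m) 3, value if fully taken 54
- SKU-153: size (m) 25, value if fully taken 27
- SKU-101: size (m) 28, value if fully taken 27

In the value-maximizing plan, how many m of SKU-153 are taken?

Rank by value-to-size ratio: SKU-133 54/3≈18, SKU-153 27/25≈1.08, SKU-101 27/28≈0.964.
All 3 m of SKU-133 fit (value 54) — 15 remain.
15 m left: a 15/25 share of SKU-153 gives 27×15/25 = 16.2.

15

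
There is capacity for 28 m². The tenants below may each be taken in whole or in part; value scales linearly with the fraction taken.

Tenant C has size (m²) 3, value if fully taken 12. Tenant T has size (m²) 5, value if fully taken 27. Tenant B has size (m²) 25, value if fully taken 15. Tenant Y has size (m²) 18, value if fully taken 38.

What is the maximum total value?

Sort by value density: Tenant T 27/5≈5.4, Tenant C 12/3≈4, Tenant Y 38/18≈2.11, Tenant B 15/25≈0.6.
All 5 m² of Tenant T fit (value 27) ; 23 remain.
Tenant C: take in full, 3 m² for value 12 ; 20 left.
Take all of Tenant Y (18 m², value 38) ; 2 m² left.
Only 2 m² remain; take 2/25 of Tenant B for value 15×2/25 = 1.2.
Total value = 78.2.

78.2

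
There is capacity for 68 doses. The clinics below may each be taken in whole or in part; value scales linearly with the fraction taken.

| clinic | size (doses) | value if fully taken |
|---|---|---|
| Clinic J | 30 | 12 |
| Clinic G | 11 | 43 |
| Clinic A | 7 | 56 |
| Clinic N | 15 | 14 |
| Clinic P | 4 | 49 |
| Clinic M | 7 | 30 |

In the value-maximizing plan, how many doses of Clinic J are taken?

Sort by value density: Clinic P 49/4≈12.2, Clinic A 56/7≈8, Clinic M 30/7≈4.29, Clinic G 43/11≈3.91, Clinic N 14/15≈0.933, Clinic J 12/30≈0.4.
All 4 doses of Clinic P fit (value 49) ; 64 remain.
All 7 doses of Clinic A fit (value 56) ; 57 remain.
Take all of Clinic M (7 doses, value 30) ; 50 doses left.
Clinic G: take in full, 11 doses for value 43 ; 39 left.
All 15 doses of Clinic N fit (value 14) ; 24 remain.
Fill the last 24 doses with part of Clinic J: 24/30 of it earns 9.6.

24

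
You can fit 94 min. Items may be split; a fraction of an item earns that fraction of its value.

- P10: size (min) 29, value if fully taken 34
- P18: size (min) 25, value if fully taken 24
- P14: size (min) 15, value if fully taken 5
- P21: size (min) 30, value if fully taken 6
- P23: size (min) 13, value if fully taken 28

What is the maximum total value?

93.4

Best value per unit of size first: P23 28/13≈2.15, P10 34/29≈1.17, P18 24/25≈0.96, P14 5/15≈0.333, P21 6/30≈0.2.
Take all of P23 (13 min, value 28) ; 81 min left.
P10: take in full, 29 min for value 34 ; 52 left.
Take all of P18 (25 min, value 24) ; 27 min left.
P14: take in full, 15 min for value 5 ; 12 left.
Only 12 min remain; take 12/30 of P21 for value 6×12/30 = 2.4.
Total value = 93.4.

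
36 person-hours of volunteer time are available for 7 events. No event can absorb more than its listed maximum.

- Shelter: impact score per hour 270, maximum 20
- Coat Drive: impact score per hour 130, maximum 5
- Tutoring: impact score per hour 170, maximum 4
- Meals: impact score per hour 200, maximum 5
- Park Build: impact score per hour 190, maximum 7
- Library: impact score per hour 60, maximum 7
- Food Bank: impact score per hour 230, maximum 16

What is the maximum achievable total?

Rank by impact score per hour: Shelter 270 > Food Bank 230 > Meals 200 > Park Build 190 > Tutoring 170 > Coat Drive 130 > Library 60.
Shelter takes 20 to reach its cap of 20 — 16 left.
Food Bank takes 16 to reach its cap of 16 — 0 left.
Total = 270×20 + 230×16 = 9080.

9080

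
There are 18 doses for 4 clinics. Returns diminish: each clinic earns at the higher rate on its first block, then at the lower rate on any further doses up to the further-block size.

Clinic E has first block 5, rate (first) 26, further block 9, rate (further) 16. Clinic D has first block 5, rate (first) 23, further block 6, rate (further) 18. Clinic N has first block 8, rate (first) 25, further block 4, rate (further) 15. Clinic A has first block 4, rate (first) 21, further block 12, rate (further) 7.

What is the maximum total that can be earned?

445

Order all 8 blocks by rate: Clinic E/T1 26 > Clinic N/T1 25 > Clinic D/T1 23 > Clinic A/T1 21 > Clinic D/T2 18 > Clinic E/T2 16 > Clinic N/T2 15 > Clinic A/T2 7.
Fill Clinic E T1 block (5 at 26) — 13 left.
Clinic N T1 at 25: fill all 8 — 5 left.
Fill Clinic D T1 block (5 at 23) — 0 left.
Total = 26×5 + 25×8 + 23×5 = 445.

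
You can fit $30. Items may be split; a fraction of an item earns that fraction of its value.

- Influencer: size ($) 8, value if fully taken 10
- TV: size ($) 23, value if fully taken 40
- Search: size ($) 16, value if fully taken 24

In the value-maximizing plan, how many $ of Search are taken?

7

Rank by value-to-size ratio: TV 40/23≈1.74, Search 24/16≈1.5, Influencer 10/8≈1.25.
TV: take in full, 23 $ for value 40 ; 7 left.
7 $ left: a 7/16 share of Search gives 24×7/16 = 10.5.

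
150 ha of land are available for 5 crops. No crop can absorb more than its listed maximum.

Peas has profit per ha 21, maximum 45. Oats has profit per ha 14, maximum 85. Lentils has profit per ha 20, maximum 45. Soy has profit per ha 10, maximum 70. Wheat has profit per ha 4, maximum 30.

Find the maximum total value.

2685

Order the crops by profit per ha: Peas 21 > Lentils 20 > Oats 14 > Soy 10 > Wheat 4.
Peas: +45 to 45 (cap) ; 105 left.
Lentils takes 45 to reach its cap of 45 ; 60 left.
Oats has room for 85 but only 60 remain, so it gets 60.
Total = 21×45 + 14×60 + 20×45 = 2685.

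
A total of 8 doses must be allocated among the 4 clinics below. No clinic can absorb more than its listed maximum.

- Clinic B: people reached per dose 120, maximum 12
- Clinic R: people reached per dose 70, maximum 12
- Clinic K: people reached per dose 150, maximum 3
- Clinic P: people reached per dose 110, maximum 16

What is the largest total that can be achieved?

Rank by people reached per dose: Clinic K 150 > Clinic B 120 > Clinic P 110 > Clinic R 70.
Give Clinic K 3 to hit its cap of 3 → 5 left.
Clinic B: +5 (room for 12) → 5. Pool exhausted.
Total = 120×5 + 150×3 = 1050.

1050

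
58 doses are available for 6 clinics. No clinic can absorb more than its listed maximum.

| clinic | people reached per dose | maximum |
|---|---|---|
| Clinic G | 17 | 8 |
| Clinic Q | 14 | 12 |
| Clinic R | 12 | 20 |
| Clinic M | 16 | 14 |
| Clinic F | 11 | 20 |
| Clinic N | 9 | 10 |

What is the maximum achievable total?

812

Order the clinics by people reached per dose: Clinic G 17 > Clinic M 16 > Clinic Q 14 > Clinic R 12 > Clinic F 11 > Clinic N 9.
Clinic G: +8 to 8 (cap) ; 50 left.
Clinic M: +14 to 14 (cap) ; 36 left.
Clinic Q: +12 to 12 (cap) ; 24 left.
Clinic R: +20 to 20 (cap) ; 4 left.
Clinic F has room for 20 but only 4 remain, so it gets 4.
Total = 17×8 + 14×12 + 12×20 + 16×14 + 11×4 = 812.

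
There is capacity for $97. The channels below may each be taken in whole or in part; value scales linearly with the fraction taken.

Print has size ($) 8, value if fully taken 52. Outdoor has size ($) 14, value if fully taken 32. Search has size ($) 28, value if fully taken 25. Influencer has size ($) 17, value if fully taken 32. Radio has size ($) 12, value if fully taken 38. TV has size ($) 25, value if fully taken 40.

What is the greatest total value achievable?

212.75

Rank by value-to-size ratio: Print 52/8≈6.5, Radio 38/12≈3.17, Outdoor 32/14≈2.29, Influencer 32/17≈1.88, TV 40/25≈1.6, Search 25/28≈0.893.
All 8 $ of Print fit (value 52) ; 89 remain.
Take all of Radio (12 $, value 38) ; 77 $ left.
Outdoor: take in full, 14 $ for value 32 ; 63 left.
All 17 $ of Influencer fit (value 32) ; 46 remain.
TV: take in full, 25 $ for value 40 ; 21 left.
21 $ left: a 21/28 share of Search gives 25×21/28 = 18.75.
Total value = 212.75.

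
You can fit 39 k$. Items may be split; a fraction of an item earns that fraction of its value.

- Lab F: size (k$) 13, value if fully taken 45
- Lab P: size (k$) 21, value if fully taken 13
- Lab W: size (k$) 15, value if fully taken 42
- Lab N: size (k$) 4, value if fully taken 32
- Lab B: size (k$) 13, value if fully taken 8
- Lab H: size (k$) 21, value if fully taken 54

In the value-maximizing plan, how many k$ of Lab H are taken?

Best value per unit of size first: Lab N 32/4≈8, Lab F 45/13≈3.46, Lab W 42/15≈2.8, Lab H 54/21≈2.57, Lab P 13/21≈0.619, Lab B 8/13≈0.615.
Take all of Lab N (4 k$, value 32) — 35 k$ left.
Lab F: take in full, 13 k$ for value 45 — 22 left.
Lab W: take in full, 15 k$ for value 42 — 7 left.
Fill the last 7 k$ with part of Lab H: 7/21 of it earns 18.

7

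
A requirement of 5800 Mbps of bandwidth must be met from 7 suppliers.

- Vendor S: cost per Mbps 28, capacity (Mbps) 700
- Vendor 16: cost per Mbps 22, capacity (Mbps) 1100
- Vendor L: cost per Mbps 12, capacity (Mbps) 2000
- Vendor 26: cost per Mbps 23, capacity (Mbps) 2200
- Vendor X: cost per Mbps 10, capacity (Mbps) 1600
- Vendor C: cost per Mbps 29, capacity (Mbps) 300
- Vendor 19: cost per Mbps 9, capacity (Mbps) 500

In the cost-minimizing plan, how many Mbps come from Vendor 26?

Use suppliers in increasing cost order.
Vendor 19 (9): use full 500 ; 5300 Mbps to go.
Take 1600 from Vendor X at 10 ; need 3700 more.
Take 2000 from Vendor L at 12 ; need 1700 more.
Vendor 16 at 22: take all 1100 Mbps ; 600 still needed.
Vendor 26 at 23: take 600 of its 2200 ; requirement met.
Vendor S, Vendor C: unused.

600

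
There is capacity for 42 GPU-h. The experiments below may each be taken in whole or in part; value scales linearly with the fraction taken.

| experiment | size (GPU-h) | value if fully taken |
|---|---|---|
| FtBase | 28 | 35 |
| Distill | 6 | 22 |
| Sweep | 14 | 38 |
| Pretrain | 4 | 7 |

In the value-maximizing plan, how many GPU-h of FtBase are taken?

18

Best value per unit of size first: Distill 22/6≈3.67, Sweep 38/14≈2.71, Pretrain 7/4≈1.75, FtBase 35/28≈1.25.
All 6 GPU-h of Distill fit (value 22) → 36 remain.
All 14 GPU-h of Sweep fit (value 38) → 22 remain.
Take all of Pretrain (4 GPU-h, value 7) → 18 GPU-h left.
18 GPU-h left: a 18/28 share of FtBase gives 35×18/28 = 22.5.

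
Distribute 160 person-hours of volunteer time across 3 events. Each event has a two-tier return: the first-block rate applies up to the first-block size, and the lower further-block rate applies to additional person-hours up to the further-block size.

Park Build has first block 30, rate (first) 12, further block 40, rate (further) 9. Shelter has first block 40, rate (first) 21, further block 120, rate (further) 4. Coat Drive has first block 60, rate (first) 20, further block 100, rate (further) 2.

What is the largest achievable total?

2670

Treat each block as its own option and order by rate: Shelter/tier1 21 > Coat Drive/tier1 20 > Park Build/tier1 12 > Park Build/tier2 9 > Shelter/tier2 4 > Coat Drive/tier2 2.
Shelter/tier1 (21): +40 → 120 left.
Fill Coat Drive tier1 block (60 at 20) → 60 left.
Park Build/tier1 (12): +30 → 30 left.
30 remain; put them into Park Build tier2 at 9.
Total = 21×40 + 20×60 + 12×30 + 9×30 = 2670.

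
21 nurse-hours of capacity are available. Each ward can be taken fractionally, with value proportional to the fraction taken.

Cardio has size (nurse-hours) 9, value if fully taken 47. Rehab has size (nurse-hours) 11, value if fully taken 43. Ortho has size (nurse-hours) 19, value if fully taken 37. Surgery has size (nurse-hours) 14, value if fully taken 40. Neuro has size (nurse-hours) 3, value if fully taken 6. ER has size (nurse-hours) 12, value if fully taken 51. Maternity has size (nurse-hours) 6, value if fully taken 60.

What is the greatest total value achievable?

Rank by value-to-size ratio: Maternity 60/6≈10, Cardio 47/9≈5.22, ER 51/12≈4.25, Rehab 43/11≈3.91, Surgery 40/14≈2.86, Neuro 6/3≈2, Ortho 37/19≈1.95.
Take all of Maternity (6 nurse-hours, value 60) ; 15 nurse-hours left.
Take all of Cardio (9 nurse-hours, value 47) ; 6 nurse-hours left.
Fill the last 6 nurse-hours with part of ER: 6/12 of it earns 25.5.
Total value = 132.5.

132.5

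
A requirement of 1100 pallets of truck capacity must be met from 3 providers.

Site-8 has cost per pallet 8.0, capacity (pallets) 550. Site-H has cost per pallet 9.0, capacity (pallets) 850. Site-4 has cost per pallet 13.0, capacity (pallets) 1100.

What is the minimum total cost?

9350

Fill from the cheapest provider first.
Site-8 at 8.0: take all 550 pallets — 550 still needed.
Site-H at 9.0: take 550 of its 850 — requirement met.
Site-4: unused.
Cost = 550×8.0 + 550×9.0 = 9350.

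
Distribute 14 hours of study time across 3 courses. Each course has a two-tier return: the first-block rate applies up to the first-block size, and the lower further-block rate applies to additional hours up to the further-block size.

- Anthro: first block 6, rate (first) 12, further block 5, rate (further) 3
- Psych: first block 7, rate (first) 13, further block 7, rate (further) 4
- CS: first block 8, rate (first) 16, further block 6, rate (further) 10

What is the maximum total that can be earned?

206

Order all 6 blocks by rate: CS/first 16 > Psych/first 13 > Anthro/first 12 > CS/second 10 > Psych/second 4 > Anthro/second 3.
Fill CS first block (8 at 16) → 6 left.
Psych first at 13: only 6 left, fill 6.
Total = 16×8 + 13×6 = 206.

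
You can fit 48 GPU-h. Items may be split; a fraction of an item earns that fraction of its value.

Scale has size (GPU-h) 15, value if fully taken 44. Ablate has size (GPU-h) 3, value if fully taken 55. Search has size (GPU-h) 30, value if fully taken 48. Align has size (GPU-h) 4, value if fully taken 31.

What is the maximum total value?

Sort by value density: Ablate 55/3≈18.3, Align 31/4≈7.75, Scale 44/15≈2.93, Search 48/30≈1.6.
Ablate: take in full, 3 GPU-h for value 55 ; 45 left.
All 4 GPU-h of Align fit (value 31) ; 41 remain.
All 15 GPU-h of Scale fit (value 44) ; 26 remain.
Fill the last 26 GPU-h with part of Search: 26/30 of it earns 41.6.
Total value = 171.6.

171.6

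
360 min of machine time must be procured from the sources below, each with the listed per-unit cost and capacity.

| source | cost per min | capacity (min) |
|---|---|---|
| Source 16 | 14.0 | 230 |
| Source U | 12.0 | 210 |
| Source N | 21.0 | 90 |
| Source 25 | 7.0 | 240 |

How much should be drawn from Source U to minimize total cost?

Use sources in increasing cost order.
Source 25 (7.0): use full 240 — 120 min to go.
Source U (12.0): take the remaining 120 — done.
Source 16, Source N: unused.

120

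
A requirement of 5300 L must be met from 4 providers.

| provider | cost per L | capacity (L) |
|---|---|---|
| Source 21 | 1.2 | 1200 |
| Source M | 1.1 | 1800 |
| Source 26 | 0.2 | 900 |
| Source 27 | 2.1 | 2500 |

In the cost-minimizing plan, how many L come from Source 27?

Fill from the cheapest provider first.
Source 26 (0.2): use full 900 ; 4400 L to go.
Source M at 1.1: take all 1800 L ; 2600 still needed.
Source 21 (1.2): use full 1200 ; 1400 L to go.
Take 1400 from Source 27 at 2.1 to finish.

1400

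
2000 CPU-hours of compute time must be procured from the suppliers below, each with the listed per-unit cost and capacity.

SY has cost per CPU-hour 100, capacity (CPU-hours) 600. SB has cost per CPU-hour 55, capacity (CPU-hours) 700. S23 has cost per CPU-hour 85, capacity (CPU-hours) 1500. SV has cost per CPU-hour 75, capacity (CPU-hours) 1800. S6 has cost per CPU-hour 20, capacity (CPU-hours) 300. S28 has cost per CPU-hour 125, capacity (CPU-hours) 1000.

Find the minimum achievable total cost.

Fill from the cheapest supplier first.
Take 300 from S6 at 20 — need 1700 more.
SB (55): use full 700 — 1000 CPU-hours to go.
SV (75): take the remaining 1000 — done.
S23, SY, S28: unused.
Cost = 300×20 + 700×55 + 1000×75 = 119500.

119500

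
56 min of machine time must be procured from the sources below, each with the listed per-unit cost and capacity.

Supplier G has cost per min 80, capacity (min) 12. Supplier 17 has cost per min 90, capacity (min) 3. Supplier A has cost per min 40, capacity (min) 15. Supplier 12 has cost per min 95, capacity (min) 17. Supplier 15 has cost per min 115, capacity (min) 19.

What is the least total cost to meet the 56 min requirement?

Fill from the cheapest source first.
Take 15 from Supplier A at 40 — need 41 more.
Take 12 from Supplier G at 80 — need 29 more.
Supplier 17 at 90: take all 3 min — 26 still needed.
Supplier 12 (95): use full 17 — 9 min to go.
Supplier 15 (115): take the remaining 9 — done.
Cost = 15×40 + 12×80 + 3×90 + 17×95 + 9×115 = 4480.

4480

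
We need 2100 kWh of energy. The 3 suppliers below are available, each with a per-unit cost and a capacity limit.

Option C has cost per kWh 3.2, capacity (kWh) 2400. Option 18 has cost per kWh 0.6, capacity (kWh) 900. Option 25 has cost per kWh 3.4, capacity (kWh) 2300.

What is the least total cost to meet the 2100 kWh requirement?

4380

Cheapest first:
Option 18 (0.6): use full 900 — 1200 kWh to go.
Option C (3.2): take the remaining 1200 — done.
Option 25: unused.
Cost = 900×0.6 + 1200×3.2 = 4380.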